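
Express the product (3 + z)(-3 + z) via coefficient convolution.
Ascending coefficients: a = [3, 1], b = [-3, 1]. c[0] = 3×-3 = -9; c[1] = 3×1 + 1×-3 = 0; c[2] = 1×1 = 1. Result coefficients: [-9, 0, 1] → -9 + z^2

-9 + z^2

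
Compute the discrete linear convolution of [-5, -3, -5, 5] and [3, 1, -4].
y[0] = -5×3 = -15; y[1] = -5×1 + -3×3 = -14; y[2] = -5×-4 + -3×1 + -5×3 = 2; y[3] = -3×-4 + -5×1 + 5×3 = 22; y[4] = -5×-4 + 5×1 = 25; y[5] = 5×-4 = -20

[-15, -14, 2, 22, 25, -20]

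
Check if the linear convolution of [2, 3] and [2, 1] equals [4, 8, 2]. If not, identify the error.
Recompute linear convolution of [2, 3] and [2, 1]: y[0] = 2×2 = 4; y[1] = 2×1 + 3×2 = 8; y[2] = 3×1 = 3 → [4, 8, 3]. Compare to given [4, 8, 2]: they differ at index 2: given 2, correct 3, so answer: No

No. Error at index 2: given 2, correct 3.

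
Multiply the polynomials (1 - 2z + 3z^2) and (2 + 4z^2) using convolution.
Ascending coefficients: a = [1, -2, 3], b = [2, 0, 4]. c[0] = 1×2 = 2; c[1] = 1×0 + -2×2 = -4; c[2] = 1×4 + -2×0 + 3×2 = 10; c[3] = -2×4 + 3×0 = -8; c[4] = 3×4 = 12. Result coefficients: [2, -4, 10, -8, 12] → 2 - 4z + 10z^2 - 8z^3 + 12z^4

2 - 4z + 10z^2 - 8z^3 + 12z^4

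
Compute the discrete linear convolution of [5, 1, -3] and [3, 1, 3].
y[0] = 5×3 = 15; y[1] = 5×1 + 1×3 = 8; y[2] = 5×3 + 1×1 + -3×3 = 7; y[3] = 1×3 + -3×1 = 0; y[4] = -3×3 = -9

[15, 8, 7, 0, -9]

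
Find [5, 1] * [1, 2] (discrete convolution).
y[0] = 5×1 = 5; y[1] = 5×2 + 1×1 = 11; y[2] = 1×2 = 2

[5, 11, 2]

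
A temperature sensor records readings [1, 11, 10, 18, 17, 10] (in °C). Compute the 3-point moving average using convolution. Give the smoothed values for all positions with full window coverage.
3-point moving average kernel = [1, 1, 1]. Apply in 'valid' mode (full window coverage): avg[0] = (1 + 11 + 10) / 3 = 7.33; avg[1] = (11 + 10 + 18) / 3 = 13.0; avg[2] = (10 + 18 + 17) / 3 = 15.0; avg[3] = (18 + 17 + 10) / 3 = 15.0. Smoothed values: [7.33, 13.0, 15.0, 15.0]

[7.33, 13.0, 15.0, 15.0]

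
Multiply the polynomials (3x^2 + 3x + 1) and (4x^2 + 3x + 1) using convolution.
Ascending coefficients: a = [1, 3, 3], b = [1, 3, 4]. c[0] = 1×1 = 1; c[1] = 1×3 + 3×1 = 6; c[2] = 1×4 + 3×3 + 3×1 = 16; c[3] = 3×4 + 3×3 = 21; c[4] = 3×4 = 12. Result coefficients: [1, 6, 16, 21, 12] → 12x^4 + 21x^3 + 16x^2 + 6x + 1

12x^4 + 21x^3 + 16x^2 + 6x + 1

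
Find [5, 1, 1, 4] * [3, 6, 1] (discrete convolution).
y[0] = 5×3 = 15; y[1] = 5×6 + 1×3 = 33; y[2] = 5×1 + 1×6 + 1×3 = 14; y[3] = 1×1 + 1×6 + 4×3 = 19; y[4] = 1×1 + 4×6 = 25; y[5] = 4×1 = 4

[15, 33, 14, 19, 25, 4]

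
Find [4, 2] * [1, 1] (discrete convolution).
y[0] = 4×1 = 4; y[1] = 4×1 + 2×1 = 6; y[2] = 2×1 = 2

[4, 6, 2]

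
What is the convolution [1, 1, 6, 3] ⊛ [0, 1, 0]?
y[0] = 1×0 = 0; y[1] = 1×1 + 1×0 = 1; y[2] = 1×0 + 1×1 + 6×0 = 1; y[3] = 1×0 + 6×1 + 3×0 = 6; y[4] = 6×0 + 3×1 = 3; y[5] = 3×0 = 0

[0, 1, 1, 6, 3, 0]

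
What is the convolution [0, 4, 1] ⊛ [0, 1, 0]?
y[0] = 0×0 = 0; y[1] = 0×1 + 4×0 = 0; y[2] = 0×0 + 4×1 + 1×0 = 4; y[3] = 4×0 + 1×1 = 1; y[4] = 1×0 = 0

[0, 0, 4, 1, 0]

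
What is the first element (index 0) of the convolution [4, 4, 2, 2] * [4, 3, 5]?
Use y[k] = Σ_i a[i]·b[k-i] at k=0. y[0] = 4×4 = 16

16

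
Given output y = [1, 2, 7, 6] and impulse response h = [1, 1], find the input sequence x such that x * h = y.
Deconvolve y=[1, 2, 7, 6] by h=[1, 1]. Since h[0]=1, solve forward: x[0] = y[0] / 1 = 1; x[1] = (y[1] - 1×1) / 1 = 1; x[2] = (y[2] - 1×1) / 1 = 6. So x = [1, 1, 6]. Check by forward convolution: y[0] = 1×1 = 1; y[1] = 1×1 + 1×1 = 2; y[2] = 1×1 + 6×1 = 7; y[3] = 6×1 = 6

[1, 1, 6]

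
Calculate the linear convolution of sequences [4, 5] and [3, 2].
y[0] = 4×3 = 12; y[1] = 4×2 + 5×3 = 23; y[2] = 5×2 = 10

[12, 23, 10]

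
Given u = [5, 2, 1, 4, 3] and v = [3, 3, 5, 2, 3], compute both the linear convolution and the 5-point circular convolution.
Linear: y_lin[0] = 5×3 = 15; y_lin[1] = 5×3 + 2×3 = 21; y_lin[2] = 5×5 + 2×3 + 1×3 = 34; y_lin[3] = 5×2 + 2×5 + 1×3 + 4×3 = 35; y_lin[4] = 5×3 + 2×2 + 1×5 + 4×3 + 3×3 = 45; y_lin[5] = 2×3 + 1×2 + 4×5 + 3×3 = 37; y_lin[6] = 1×3 + 4×2 + 3×5 = 26; y_lin[7] = 4×3 + 3×2 = 18; y_lin[8] = 3×3 = 9 → [15, 21, 34, 35, 45, 37, 26, 18, 9]. Circular (length 5): y[0] = 5×3 + 2×3 + 1×2 + 4×5 + 3×3 = 52; y[1] = 5×3 + 2×3 + 1×3 + 4×2 + 3×5 = 47; y[2] = 5×5 + 2×3 + 1×3 + 4×3 + 3×2 = 52; y[3] = 5×2 + 2×5 + 1×3 + 4×3 + 3×3 = 44; y[4] = 5×3 + 2×2 + 1×5 + 4×3 + 3×3 = 45 → [52, 47, 52, 44, 45]

Linear: [15, 21, 34, 35, 45, 37, 26, 18, 9], Circular: [52, 47, 52, 44, 45]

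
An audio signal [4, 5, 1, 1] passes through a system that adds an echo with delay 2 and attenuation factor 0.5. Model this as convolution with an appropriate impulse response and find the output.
Direct-path + delayed-attenuated-path model → impulse response h = [1, 0, 0.5] (1 at lag 0, 0.5 at lag 2). Output y[n] = x[n] + 0.5·x[n - 2] (with x[n] = 0 outside 0..3): y[0] = 4 + 0.5×0 = 4; y[1] = 5 + 0.5×0 = 5; y[2] = 1 + 0.5×4 = 3.0; y[3] = 1 + 0.5×5 = 3.5; y[4] = 0 + 0.5×1 = 0.5; y[5] = 0 + 0.5×1 = 0.5. So y = [4, 5, 3.0, 3.5, 0.5, 0.5]

[4, 5, 3.0, 3.5, 0.5, 0.5]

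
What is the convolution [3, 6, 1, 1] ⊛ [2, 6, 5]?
y[0] = 3×2 = 6; y[1] = 3×6 + 6×2 = 30; y[2] = 3×5 + 6×6 + 1×2 = 53; y[3] = 6×5 + 1×6 + 1×2 = 38; y[4] = 1×5 + 1×6 = 11; y[5] = 1×5 = 5

[6, 30, 53, 38, 11, 5]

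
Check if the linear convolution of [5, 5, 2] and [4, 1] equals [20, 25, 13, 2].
Recompute linear convolution of [5, 5, 2] and [4, 1]: y[0] = 5×4 = 20; y[1] = 5×1 + 5×4 = 25; y[2] = 5×1 + 2×4 = 13; y[3] = 2×1 = 2 → [20, 25, 13, 2]. Given [20, 25, 13, 2] matches, so answer: Yes

Yes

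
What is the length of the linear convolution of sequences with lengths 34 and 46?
Linear/full convolution length: m + n - 1 = 34 + 46 - 1 = 79

79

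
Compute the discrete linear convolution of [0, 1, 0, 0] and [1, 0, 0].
y[0] = 0×1 = 0; y[1] = 0×0 + 1×1 = 1; y[2] = 0×0 + 1×0 + 0×1 = 0; y[3] = 1×0 + 0×0 + 0×1 = 0; y[4] = 0×0 + 0×0 = 0; y[5] = 0×0 = 0

[0, 1, 0, 0, 0, 0]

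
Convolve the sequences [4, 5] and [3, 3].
y[0] = 4×3 = 12; y[1] = 4×3 + 5×3 = 27; y[2] = 5×3 = 15

[12, 27, 15]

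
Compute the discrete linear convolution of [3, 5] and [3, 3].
y[0] = 3×3 = 9; y[1] = 3×3 + 5×3 = 24; y[2] = 5×3 = 15

[9, 24, 15]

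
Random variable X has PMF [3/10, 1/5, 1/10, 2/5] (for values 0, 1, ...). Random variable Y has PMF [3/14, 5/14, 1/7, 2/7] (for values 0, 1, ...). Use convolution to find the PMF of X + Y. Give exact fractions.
P(X+Y=k) = Σ_i P(X=i)·P(Y=k-i) — a convolution of [3/10, 1/5, 1/10, 2/5] and [3/14, 5/14, 1/7, 2/7]. P(X+Y=0) = (3/10)×(3/14) = 9/140; P(X+Y=1) = (3/10)×(5/14) + (1/5)×(3/14) = 3/28 + 3/70 = 3/20; P(X+Y=2) = (3/10)×(1/7) + (1/5)×(5/14) + (1/10)×(3/14) = 3/70 + 1/14 + 3/140 = 19/140; P(X+Y=3) = (3/10)×(2/7) + (1/5)×(1/7) + (1/10)×(5/14) + (2/5)×(3/14) = 3/35 + 1/35 + 1/28 + 3/35 = 33/140; P(X+Y=4) = (1/5)×(2/7) + (1/10)×(1/7) + (2/5)×(5/14) = 2/35 + 1/70 + 1/7 = 3/14; P(X+Y=5) = (1/10)×(2/7) + (2/5)×(1/7) = 1/35 + 2/35 = 3/35; P(X+Y=6) = (2/5)×(2/7) = 4/35. PMF: [9/140, 3/20, 19/140, 33/140, 3/14, 3/35, 4/35] (sums to 1 ✓)

[9/140, 3/20, 19/140, 33/140, 3/14, 3/35, 4/35]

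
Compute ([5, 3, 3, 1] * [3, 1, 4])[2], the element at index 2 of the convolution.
Use y[k] = Σ_i a[i]·b[k-i] at k=2. y[2] = 5×4 + 3×1 + 3×3 = 32

32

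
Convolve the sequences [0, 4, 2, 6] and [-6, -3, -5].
y[0] = 0×-6 = 0; y[1] = 0×-3 + 4×-6 = -24; y[2] = 0×-5 + 4×-3 + 2×-6 = -24; y[3] = 4×-5 + 2×-3 + 6×-6 = -62; y[4] = 2×-5 + 6×-3 = -28; y[5] = 6×-5 = -30

[0, -24, -24, -62, -28, -30]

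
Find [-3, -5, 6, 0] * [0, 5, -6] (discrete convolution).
y[0] = -3×0 = 0; y[1] = -3×5 + -5×0 = -15; y[2] = -3×-6 + -5×5 + 6×0 = -7; y[3] = -5×-6 + 6×5 + 0×0 = 60; y[4] = 6×-6 + 0×5 = -36; y[5] = 0×-6 = 0

[0, -15, -7, 60, -36, 0]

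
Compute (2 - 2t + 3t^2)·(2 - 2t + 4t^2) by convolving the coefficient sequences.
Ascending coefficients: a = [2, -2, 3], b = [2, -2, 4]. c[0] = 2×2 = 4; c[1] = 2×-2 + -2×2 = -8; c[2] = 2×4 + -2×-2 + 3×2 = 18; c[3] = -2×4 + 3×-2 = -14; c[4] = 3×4 = 12. Result coefficients: [4, -8, 18, -14, 12] → 4 - 8t + 18t^2 - 14t^3 + 12t^4

4 - 8t + 18t^2 - 14t^3 + 12t^4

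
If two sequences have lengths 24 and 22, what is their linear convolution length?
Linear/full convolution length: m + n - 1 = 24 + 22 - 1 = 45

45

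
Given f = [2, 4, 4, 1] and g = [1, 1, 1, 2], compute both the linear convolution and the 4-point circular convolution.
Linear: y_lin[0] = 2×1 = 2; y_lin[1] = 2×1 + 4×1 = 6; y_lin[2] = 2×1 + 4×1 + 4×1 = 10; y_lin[3] = 2×2 + 4×1 + 4×1 + 1×1 = 13; y_lin[4] = 4×2 + 4×1 + 1×1 = 13; y_lin[5] = 4×2 + 1×1 = 9; y_lin[6] = 1×2 = 2 → [2, 6, 10, 13, 13, 9, 2]. Circular (length 4): y[0] = 2×1 + 4×2 + 4×1 + 1×1 = 15; y[1] = 2×1 + 4×1 + 4×2 + 1×1 = 15; y[2] = 2×1 + 4×1 + 4×1 + 1×2 = 12; y[3] = 2×2 + 4×1 + 4×1 + 1×1 = 13 → [15, 15, 12, 13]

Linear: [2, 6, 10, 13, 13, 9, 2], Circular: [15, 15, 12, 13]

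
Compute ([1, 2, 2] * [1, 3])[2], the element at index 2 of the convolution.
Use y[k] = Σ_i a[i]·b[k-i] at k=2. y[2] = 2×3 + 2×1 = 8

8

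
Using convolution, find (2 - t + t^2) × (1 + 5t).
Ascending coefficients: a = [2, -1, 1], b = [1, 5]. c[0] = 2×1 = 2; c[1] = 2×5 + -1×1 = 9; c[2] = -1×5 + 1×1 = -4; c[3] = 1×5 = 5. Result coefficients: [2, 9, -4, 5] → 2 + 9t - 4t^2 + 5t^3

2 + 9t - 4t^2 + 5t^3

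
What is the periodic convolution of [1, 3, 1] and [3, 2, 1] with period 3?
Use y[k] = Σ_j s[j]·t[(k-j) mod 3]. y[0] = 1×3 + 3×1 + 1×2 = 8; y[1] = 1×2 + 3×3 + 1×1 = 12; y[2] = 1×1 + 3×2 + 1×3 = 10. Result: [8, 12, 10]

[8, 12, 10]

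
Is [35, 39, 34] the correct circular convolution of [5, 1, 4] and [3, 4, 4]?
Recompute circular convolution of [5, 1, 4] and [3, 4, 4]: y[0] = 5×3 + 1×4 + 4×4 = 35; y[1] = 5×4 + 1×3 + 4×4 = 39; y[2] = 5×4 + 1×4 + 4×3 = 36 → [35, 39, 36]. Compare to given [35, 39, 34]: they differ at index 2: given 34, correct 36, so answer: No

No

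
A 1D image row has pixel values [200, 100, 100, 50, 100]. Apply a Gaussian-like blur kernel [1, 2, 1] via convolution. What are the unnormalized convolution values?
Convolve image row [200, 100, 100, 50, 100] with kernel [1, 2, 1]: y[0] = 200×1 = 200; y[1] = 200×2 + 100×1 = 500; y[2] = 200×1 + 100×2 + 100×1 = 500; y[3] = 100×1 + 100×2 + 50×1 = 350; y[4] = 100×1 + 50×2 + 100×1 = 300; y[5] = 50×1 + 100×2 = 250; y[6] = 100×1 = 100 → [200, 500, 500, 350, 300, 250, 100]. Normalization factor = sum(kernel) = 4.

[200, 500, 500, 350, 300, 250, 100]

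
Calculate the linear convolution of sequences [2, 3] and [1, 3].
y[0] = 2×1 = 2; y[1] = 2×3 + 3×1 = 9; y[2] = 3×3 = 9

[2, 9, 9]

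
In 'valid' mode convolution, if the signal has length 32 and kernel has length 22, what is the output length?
'Valid' mode counts only positions where the kernel fully overlaps the signal: m - n + 1 = 32 - 22 + 1 = 11

11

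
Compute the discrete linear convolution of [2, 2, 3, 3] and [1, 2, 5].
y[0] = 2×1 = 2; y[1] = 2×2 + 2×1 = 6; y[2] = 2×5 + 2×2 + 3×1 = 17; y[3] = 2×5 + 3×2 + 3×1 = 19; y[4] = 3×5 + 3×2 = 21; y[5] = 3×5 = 15

[2, 6, 17, 19, 21, 15]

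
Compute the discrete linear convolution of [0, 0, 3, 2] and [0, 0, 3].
y[0] = 0×0 = 0; y[1] = 0×0 + 0×0 = 0; y[2] = 0×3 + 0×0 + 3×0 = 0; y[3] = 0×3 + 3×0 + 2×0 = 0; y[4] = 3×3 + 2×0 = 9; y[5] = 2×3 = 6

[0, 0, 0, 0, 9, 6]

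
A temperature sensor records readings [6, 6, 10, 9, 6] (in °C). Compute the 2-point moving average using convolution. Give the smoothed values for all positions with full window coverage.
2-point moving average kernel = [1, 1]. Apply in 'valid' mode (full window coverage): avg[0] = (6 + 6) / 2 = 6.0; avg[1] = (6 + 10) / 2 = 8.0; avg[2] = (10 + 9) / 2 = 9.5; avg[3] = (9 + 6) / 2 = 7.5. Smoothed values: [6.0, 8.0, 9.5, 7.5]

[6.0, 8.0, 9.5, 7.5]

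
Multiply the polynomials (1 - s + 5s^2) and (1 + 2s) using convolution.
Ascending coefficients: a = [1, -1, 5], b = [1, 2]. c[0] = 1×1 = 1; c[1] = 1×2 + -1×1 = 1; c[2] = -1×2 + 5×1 = 3; c[3] = 5×2 = 10. Result coefficients: [1, 1, 3, 10] → 1 + s + 3s^2 + 10s^3

1 + s + 3s^2 + 10s^3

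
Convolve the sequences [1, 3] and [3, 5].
y[0] = 1×3 = 3; y[1] = 1×5 + 3×3 = 14; y[2] = 3×5 = 15

[3, 14, 15]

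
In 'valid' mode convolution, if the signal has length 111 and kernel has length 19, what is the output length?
'Valid' mode counts only positions where the kernel fully overlaps the signal: m - n + 1 = 111 - 19 + 1 = 93

93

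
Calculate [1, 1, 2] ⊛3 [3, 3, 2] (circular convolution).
Use y[k] = Σ_j f[j]·g[(k-j) mod 3]. y[0] = 1×3 + 1×2 + 2×3 = 11; y[1] = 1×3 + 1×3 + 2×2 = 10; y[2] = 1×2 + 1×3 + 2×3 = 11. Result: [11, 10, 11]

[11, 10, 11]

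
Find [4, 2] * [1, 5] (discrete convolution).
y[0] = 4×1 = 4; y[1] = 4×5 + 2×1 = 22; y[2] = 2×5 = 10

[4, 22, 10]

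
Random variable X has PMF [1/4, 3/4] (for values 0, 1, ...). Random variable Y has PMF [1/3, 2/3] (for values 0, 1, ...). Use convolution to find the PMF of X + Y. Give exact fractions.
P(X+Y=k) = Σ_i P(X=i)·P(Y=k-i) — a convolution of [1/4, 3/4] and [1/3, 2/3]. P(X+Y=0) = (1/4)×(1/3) = 1/12; P(X+Y=1) = (1/4)×(2/3) + (3/4)×(1/3) = 1/6 + 1/4 = 5/12; P(X+Y=2) = (3/4)×(2/3) = 1/2. PMF: [1/12, 5/12, 1/2] (sums to 1 ✓)

[1/12, 5/12, 1/2]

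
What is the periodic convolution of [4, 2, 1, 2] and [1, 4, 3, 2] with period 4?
Use y[k] = Σ_j f[j]·g[(k-j) mod 4]. y[0] = 4×1 + 2×2 + 1×3 + 2×4 = 19; y[1] = 4×4 + 2×1 + 1×2 + 2×3 = 26; y[2] = 4×3 + 2×4 + 1×1 + 2×2 = 25; y[3] = 4×2 + 2×3 + 1×4 + 2×1 = 20. Result: [19, 26, 25, 20]

[19, 26, 25, 20]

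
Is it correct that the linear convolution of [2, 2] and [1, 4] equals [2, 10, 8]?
Recompute linear convolution of [2, 2] and [1, 4]: y[0] = 2×1 = 2; y[1] = 2×4 + 2×1 = 10; y[2] = 2×4 = 8 → [2, 10, 8]. Given [2, 10, 8] matches, so answer: Yes

Yes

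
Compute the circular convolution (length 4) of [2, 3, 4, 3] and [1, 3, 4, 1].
Use y[k] = Σ_j u[j]·v[(k-j) mod 4]. y[0] = 2×1 + 3×1 + 4×4 + 3×3 = 30; y[1] = 2×3 + 3×1 + 4×1 + 3×4 = 25; y[2] = 2×4 + 3×3 + 4×1 + 3×1 = 24; y[3] = 2×1 + 3×4 + 4×3 + 3×1 = 29. Result: [30, 25, 24, 29]

[30, 25, 24, 29]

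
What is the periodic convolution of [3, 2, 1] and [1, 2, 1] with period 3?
Use y[k] = Σ_j s[j]·t[(k-j) mod 3]. y[0] = 3×1 + 2×1 + 1×2 = 7; y[1] = 3×2 + 2×1 + 1×1 = 9; y[2] = 3×1 + 2×2 + 1×1 = 8. Result: [7, 9, 8]

[7, 9, 8]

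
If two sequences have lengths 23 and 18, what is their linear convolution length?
Linear/full convolution length: m + n - 1 = 23 + 18 - 1 = 40

40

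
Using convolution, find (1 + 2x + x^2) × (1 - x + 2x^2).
Ascending coefficients: a = [1, 2, 1], b = [1, -1, 2]. c[0] = 1×1 = 1; c[1] = 1×-1 + 2×1 = 1; c[2] = 1×2 + 2×-1 + 1×1 = 1; c[3] = 2×2 + 1×-1 = 3; c[4] = 1×2 = 2. Result coefficients: [1, 1, 1, 3, 2] → 1 + x + x^2 + 3x^3 + 2x^4

1 + x + x^2 + 3x^3 + 2x^4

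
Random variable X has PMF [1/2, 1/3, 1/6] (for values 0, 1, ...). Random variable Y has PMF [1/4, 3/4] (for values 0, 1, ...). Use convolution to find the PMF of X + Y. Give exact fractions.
P(X+Y=k) = Σ_i P(X=i)·P(Y=k-i) — a convolution of [1/2, 1/3, 1/6] and [1/4, 3/4]. P(X+Y=0) = (1/2)×(1/4) = 1/8; P(X+Y=1) = (1/2)×(3/4) + (1/3)×(1/4) = 3/8 + 1/12 = 11/24; P(X+Y=2) = (1/3)×(3/4) + (1/6)×(1/4) = 1/4 + 1/24 = 7/24; P(X+Y=3) = (1/6)×(3/4) = 1/8. PMF: [1/8, 11/24, 7/24, 1/8] (sums to 1 ✓)

[1/8, 11/24, 7/24, 1/8]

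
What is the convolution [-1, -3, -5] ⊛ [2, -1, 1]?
y[0] = -1×2 = -2; y[1] = -1×-1 + -3×2 = -5; y[2] = -1×1 + -3×-1 + -5×2 = -8; y[3] = -3×1 + -5×-1 = 2; y[4] = -5×1 = -5

[-2, -5, -8, 2, -5]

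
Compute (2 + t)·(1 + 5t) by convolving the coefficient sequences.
Ascending coefficients: a = [2, 1], b = [1, 5]. c[0] = 2×1 = 2; c[1] = 2×5 + 1×1 = 11; c[2] = 1×5 = 5. Result coefficients: [2, 11, 5] → 2 + 11t + 5t^2

2 + 11t + 5t^2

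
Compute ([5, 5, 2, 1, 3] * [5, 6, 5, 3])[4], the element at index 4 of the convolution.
Use y[k] = Σ_i a[i]·b[k-i] at k=4. y[4] = 5×3 + 2×5 + 1×6 + 3×5 = 46

46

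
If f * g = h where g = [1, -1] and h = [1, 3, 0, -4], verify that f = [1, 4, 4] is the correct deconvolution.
Forward-compute [1, 4, 4] * [1, -1]: h[0] = 1×1 = 1; h[1] = 1×-1 + 4×1 = 3; h[2] = 4×-1 + 4×1 = 0; h[3] = 4×-1 = -4 → [1, 3, 0, -4]. Matches given h = [1, 3, 0, -4], so verified.

Verified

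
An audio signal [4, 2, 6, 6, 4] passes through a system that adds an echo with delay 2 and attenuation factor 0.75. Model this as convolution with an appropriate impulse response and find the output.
Direct-path + delayed-attenuated-path model → impulse response h = [1, 0, 0.75] (1 at lag 0, 0.75 at lag 2). Output y[n] = x[n] + 0.75·x[n - 2] (with x[n] = 0 outside 0..4): y[0] = 4 + 0.75×0 = 4; y[1] = 2 + 0.75×0 = 2; y[2] = 6 + 0.75×4 = 9.0; y[3] = 6 + 0.75×2 = 7.5; y[4] = 4 + 0.75×6 = 8.5; y[5] = 0 + 0.75×6 = 4.5; y[6] = 0 + 0.75×4 = 3.0. So y = [4, 2, 9.0, 7.5, 8.5, 4.5, 3.0]

[4, 2, 9.0, 7.5, 8.5, 4.5, 3.0]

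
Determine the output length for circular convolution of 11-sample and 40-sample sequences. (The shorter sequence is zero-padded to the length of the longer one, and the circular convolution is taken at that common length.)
Circular convolution (zero-padding the shorter input) has length max(m, n) = max(11, 40) = 40

40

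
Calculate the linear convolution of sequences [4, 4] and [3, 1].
y[0] = 4×3 = 12; y[1] = 4×1 + 4×3 = 16; y[2] = 4×1 = 4

[12, 16, 4]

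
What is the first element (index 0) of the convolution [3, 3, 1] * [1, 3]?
Use y[k] = Σ_i a[i]·b[k-i] at k=0. y[0] = 3×1 = 3

3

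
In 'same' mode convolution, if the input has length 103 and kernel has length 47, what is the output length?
'Same' mode returns an output with the same length as the input: 103

103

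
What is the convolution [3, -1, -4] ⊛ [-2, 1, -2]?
y[0] = 3×-2 = -6; y[1] = 3×1 + -1×-2 = 5; y[2] = 3×-2 + -1×1 + -4×-2 = 1; y[3] = -1×-2 + -4×1 = -2; y[4] = -4×-2 = 8

[-6, 5, 1, -2, 8]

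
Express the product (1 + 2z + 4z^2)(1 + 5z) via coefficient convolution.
Ascending coefficients: a = [1, 2, 4], b = [1, 5]. c[0] = 1×1 = 1; c[1] = 1×5 + 2×1 = 7; c[2] = 2×5 + 4×1 = 14; c[3] = 4×5 = 20. Result coefficients: [1, 7, 14, 20] → 1 + 7z + 14z^2 + 20z^3

1 + 7z + 14z^2 + 20z^3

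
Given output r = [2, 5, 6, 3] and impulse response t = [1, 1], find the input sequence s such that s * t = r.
Deconvolve r=[2, 5, 6, 3] by t=[1, 1]. Since t[0]=1, solve forward: s[0] = r[0] / 1 = 2; s[1] = (r[1] - 2×1) / 1 = 3; s[2] = (r[2] - 3×1) / 1 = 3. So s = [2, 3, 3]. Check by forward convolution: r[0] = 2×1 = 2; r[1] = 2×1 + 3×1 = 5; r[2] = 3×1 + 3×1 = 6; r[3] = 3×1 = 3

[2, 3, 3]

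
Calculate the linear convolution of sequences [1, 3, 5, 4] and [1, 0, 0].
y[0] = 1×1 = 1; y[1] = 1×0 + 3×1 = 3; y[2] = 1×0 + 3×0 + 5×1 = 5; y[3] = 3×0 + 5×0 + 4×1 = 4; y[4] = 5×0 + 4×0 = 0; y[5] = 4×0 = 0

[1, 3, 5, 4, 0, 0]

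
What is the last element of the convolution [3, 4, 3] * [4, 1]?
Use y[k] = Σ_i a[i]·b[k-i] at k=3. y[3] = 3×1 = 3

3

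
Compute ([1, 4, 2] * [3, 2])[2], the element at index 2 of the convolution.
Use y[k] = Σ_i a[i]·b[k-i] at k=2. y[2] = 4×2 + 2×3 = 14

14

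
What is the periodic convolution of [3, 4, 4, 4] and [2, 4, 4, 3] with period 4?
Use y[k] = Σ_j x[j]·h[(k-j) mod 4]. y[0] = 3×2 + 4×3 + 4×4 + 4×4 = 50; y[1] = 3×4 + 4×2 + 4×3 + 4×4 = 48; y[2] = 3×4 + 4×4 + 4×2 + 4×3 = 48; y[3] = 3×3 + 4×4 + 4×4 + 4×2 = 49. Result: [50, 48, 48, 49]

[50, 48, 48, 49]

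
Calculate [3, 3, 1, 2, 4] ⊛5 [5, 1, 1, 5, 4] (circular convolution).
Use y[k] = Σ_j a[j]·b[(k-j) mod 5]. y[0] = 3×5 + 3×4 + 1×5 + 2×1 + 4×1 = 38; y[1] = 3×1 + 3×5 + 1×4 + 2×5 + 4×1 = 36; y[2] = 3×1 + 3×1 + 1×5 + 2×4 + 4×5 = 39; y[3] = 3×5 + 3×1 + 1×1 + 2×5 + 4×4 = 45; y[4] = 3×4 + 3×5 + 1×1 + 2×1 + 4×5 = 50. Result: [38, 36, 39, 45, 50]

[38, 36, 39, 45, 50]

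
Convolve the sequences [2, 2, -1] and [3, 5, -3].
y[0] = 2×3 = 6; y[1] = 2×5 + 2×3 = 16; y[2] = 2×-3 + 2×5 + -1×3 = 1; y[3] = 2×-3 + -1×5 = -11; y[4] = -1×-3 = 3

[6, 16, 1, -11, 3]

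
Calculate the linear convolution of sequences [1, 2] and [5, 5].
y[0] = 1×5 = 5; y[1] = 1×5 + 2×5 = 15; y[2] = 2×5 = 10

[5, 15, 10]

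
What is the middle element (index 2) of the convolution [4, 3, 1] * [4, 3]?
Use y[k] = Σ_i a[i]·b[k-i] at k=2. y[2] = 3×3 + 1×4 = 13

13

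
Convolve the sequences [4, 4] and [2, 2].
y[0] = 4×2 = 8; y[1] = 4×2 + 4×2 = 16; y[2] = 4×2 = 8

[8, 16, 8]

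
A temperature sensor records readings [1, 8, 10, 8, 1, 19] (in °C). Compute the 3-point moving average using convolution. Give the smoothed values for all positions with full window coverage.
3-point moving average kernel = [1, 1, 1]. Apply in 'valid' mode (full window coverage): avg[0] = (1 + 8 + 10) / 3 = 6.33; avg[1] = (8 + 10 + 8) / 3 = 8.67; avg[2] = (10 + 8 + 1) / 3 = 6.33; avg[3] = (8 + 1 + 19) / 3 = 9.33. Smoothed values: [6.33, 8.67, 6.33, 9.33]

[6.33, 8.67, 6.33, 9.33]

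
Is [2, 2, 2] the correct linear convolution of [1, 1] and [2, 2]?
Recompute linear convolution of [1, 1] and [2, 2]: y[0] = 1×2 = 2; y[1] = 1×2 + 1×2 = 4; y[2] = 1×2 = 2 → [2, 4, 2]. Compare to given [2, 2, 2]: they differ at index 1: given 2, correct 4, so answer: No

No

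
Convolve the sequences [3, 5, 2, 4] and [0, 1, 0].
y[0] = 3×0 = 0; y[1] = 3×1 + 5×0 = 3; y[2] = 3×0 + 5×1 + 2×0 = 5; y[3] = 5×0 + 2×1 + 4×0 = 2; y[4] = 2×0 + 4×1 = 4; y[5] = 4×0 = 0

[0, 3, 5, 2, 4, 0]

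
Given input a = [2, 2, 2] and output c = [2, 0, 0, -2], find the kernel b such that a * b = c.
Output length 4 = len(a) + len(b) - 1 ⇒ len(b) = 2. Solve b forward using b[k] = (c[k] - Σ_{i≥1} a[i]·b[k-i]) / a[0]: b[0] = c[0] / a[0] = 2 / 2 = 1; b[1] = (c[1] - 2×1) / a[0] = (0 - 2×1) / 2 = -1. So b = [1, -1]. Forward-check [2, 2, 2] * [1, -1]: c[0] = 2×1 = 2; c[1] = 2×-1 + 2×1 = 0; c[2] = 2×-1 + 2×1 = 0; c[3] = 2×-1 = -2 → [2, 0, 0, -2] ✓

[1, -1]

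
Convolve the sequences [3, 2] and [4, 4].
y[0] = 3×4 = 12; y[1] = 3×4 + 2×4 = 20; y[2] = 2×4 = 8

[12, 20, 8]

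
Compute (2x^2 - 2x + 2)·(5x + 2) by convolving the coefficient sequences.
Ascending coefficients: a = [2, -2, 2], b = [2, 5]. c[0] = 2×2 = 4; c[1] = 2×5 + -2×2 = 6; c[2] = -2×5 + 2×2 = -6; c[3] = 2×5 = 10. Result coefficients: [4, 6, -6, 10] → 10x^3 - 6x^2 + 6x + 4

10x^3 - 6x^2 + 6x + 4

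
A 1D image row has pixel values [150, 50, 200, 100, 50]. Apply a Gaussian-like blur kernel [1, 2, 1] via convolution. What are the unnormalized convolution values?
Convolve image row [150, 50, 200, 100, 50] with kernel [1, 2, 1]: y[0] = 150×1 = 150; y[1] = 150×2 + 50×1 = 350; y[2] = 150×1 + 50×2 + 200×1 = 450; y[3] = 50×1 + 200×2 + 100×1 = 550; y[4] = 200×1 + 100×2 + 50×1 = 450; y[5] = 100×1 + 50×2 = 200; y[6] = 50×1 = 50 → [150, 350, 450, 550, 450, 200, 50]. Normalization factor = sum(kernel) = 4.

[150, 350, 450, 550, 450, 200, 50]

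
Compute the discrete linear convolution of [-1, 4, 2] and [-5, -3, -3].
y[0] = -1×-5 = 5; y[1] = -1×-3 + 4×-5 = -17; y[2] = -1×-3 + 4×-3 + 2×-5 = -19; y[3] = 4×-3 + 2×-3 = -18; y[4] = 2×-3 = -6

[5, -17, -19, -18, -6]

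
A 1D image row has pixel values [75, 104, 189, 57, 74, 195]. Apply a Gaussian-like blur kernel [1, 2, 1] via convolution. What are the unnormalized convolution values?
Convolve image row [75, 104, 189, 57, 74, 195] with kernel [1, 2, 1]: y[0] = 75×1 = 75; y[1] = 75×2 + 104×1 = 254; y[2] = 75×1 + 104×2 + 189×1 = 472; y[3] = 104×1 + 189×2 + 57×1 = 539; y[4] = 189×1 + 57×2 + 74×1 = 377; y[5] = 57×1 + 74×2 + 195×1 = 400; y[6] = 74×1 + 195×2 = 464; y[7] = 195×1 = 195 → [75, 254, 472, 539, 377, 400, 464, 195]. Normalization factor = sum(kernel) = 4.

[75, 254, 472, 539, 377, 400, 464, 195]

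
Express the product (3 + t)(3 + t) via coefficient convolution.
Ascending coefficients: a = [3, 1], b = [3, 1]. c[0] = 3×3 = 9; c[1] = 3×1 + 1×3 = 6; c[2] = 1×1 = 1. Result coefficients: [9, 6, 1] → 9 + 6t + t^2

9 + 6t + t^2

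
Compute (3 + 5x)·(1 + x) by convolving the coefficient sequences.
Ascending coefficients: a = [3, 5], b = [1, 1]. c[0] = 3×1 = 3; c[1] = 3×1 + 5×1 = 8; c[2] = 5×1 = 5. Result coefficients: [3, 8, 5] → 3 + 8x + 5x^2

3 + 8x + 5x^2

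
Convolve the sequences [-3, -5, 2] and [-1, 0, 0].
y[0] = -3×-1 = 3; y[1] = -3×0 + -5×-1 = 5; y[2] = -3×0 + -5×0 + 2×-1 = -2; y[3] = -5×0 + 2×0 = 0; y[4] = 2×0 = 0

[3, 5, -2, 0, 0]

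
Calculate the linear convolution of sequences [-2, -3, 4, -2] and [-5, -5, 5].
y[0] = -2×-5 = 10; y[1] = -2×-5 + -3×-5 = 25; y[2] = -2×5 + -3×-5 + 4×-5 = -15; y[3] = -3×5 + 4×-5 + -2×-5 = -25; y[4] = 4×5 + -2×-5 = 30; y[5] = -2×5 = -10

[10, 25, -15, -25, 30, -10]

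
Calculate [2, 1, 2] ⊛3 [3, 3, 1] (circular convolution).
Use y[k] = Σ_j s[j]·t[(k-j) mod 3]. y[0] = 2×3 + 1×1 + 2×3 = 13; y[1] = 2×3 + 1×3 + 2×1 = 11; y[2] = 2×1 + 1×3 + 2×3 = 11. Result: [13, 11, 11]

[13, 11, 11]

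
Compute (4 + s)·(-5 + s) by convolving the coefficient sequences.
Ascending coefficients: a = [4, 1], b = [-5, 1]. c[0] = 4×-5 = -20; c[1] = 4×1 + 1×-5 = -1; c[2] = 1×1 = 1. Result coefficients: [-20, -1, 1] → -20 - s + s^2

-20 - s + s^2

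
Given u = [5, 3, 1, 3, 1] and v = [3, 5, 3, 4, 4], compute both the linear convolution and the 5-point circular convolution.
Linear: y_lin[0] = 5×3 = 15; y_lin[1] = 5×5 + 3×3 = 34; y_lin[2] = 5×3 + 3×5 + 1×3 = 33; y_lin[3] = 5×4 + 3×3 + 1×5 + 3×3 = 43; y_lin[4] = 5×4 + 3×4 + 1×3 + 3×5 + 1×3 = 53; y_lin[5] = 3×4 + 1×4 + 3×3 + 1×5 = 30; y_lin[6] = 1×4 + 3×4 + 1×3 = 19; y_lin[7] = 3×4 + 1×4 = 16; y_lin[8] = 1×4 = 4 → [15, 34, 33, 43, 53, 30, 19, 16, 4]. Circular (length 5): y[0] = 5×3 + 3×4 + 1×4 + 3×3 + 1×5 = 45; y[1] = 5×5 + 3×3 + 1×4 + 3×4 + 1×3 = 53; y[2] = 5×3 + 3×5 + 1×3 + 3×4 + 1×4 = 49; y[3] = 5×4 + 3×3 + 1×5 + 3×3 + 1×4 = 47; y[4] = 5×4 + 3×4 + 1×3 + 3×5 + 1×3 = 53 → [45, 53, 49, 47, 53]

Linear: [15, 34, 33, 43, 53, 30, 19, 16, 4], Circular: [45, 53, 49, 47, 53]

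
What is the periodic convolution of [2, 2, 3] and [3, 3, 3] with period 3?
Use y[k] = Σ_j x[j]·h[(k-j) mod 3]. y[0] = 2×3 + 2×3 + 3×3 = 21; y[1] = 2×3 + 2×3 + 3×3 = 21; y[2] = 2×3 + 2×3 + 3×3 = 21. Result: [21, 21, 21]

[21, 21, 21]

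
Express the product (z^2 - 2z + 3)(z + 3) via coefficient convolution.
Ascending coefficients: a = [3, -2, 1], b = [3, 1]. c[0] = 3×3 = 9; c[1] = 3×1 + -2×3 = -3; c[2] = -2×1 + 1×3 = 1; c[3] = 1×1 = 1. Result coefficients: [9, -3, 1, 1] → z^3 + z^2 - 3z + 9

z^3 + z^2 - 3z + 9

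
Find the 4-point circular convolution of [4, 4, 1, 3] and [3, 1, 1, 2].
Use y[k] = Σ_j f[j]·g[(k-j) mod 4]. y[0] = 4×3 + 4×2 + 1×1 + 3×1 = 24; y[1] = 4×1 + 4×3 + 1×2 + 3×1 = 21; y[2] = 4×1 + 4×1 + 1×3 + 3×2 = 17; y[3] = 4×2 + 4×1 + 1×1 + 3×3 = 22. Result: [24, 21, 17, 22]

[24, 21, 17, 22]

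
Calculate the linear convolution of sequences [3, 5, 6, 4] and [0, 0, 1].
y[0] = 3×0 = 0; y[1] = 3×0 + 5×0 = 0; y[2] = 3×1 + 5×0 + 6×0 = 3; y[3] = 5×1 + 6×0 + 4×0 = 5; y[4] = 6×1 + 4×0 = 6; y[5] = 4×1 = 4

[0, 0, 3, 5, 6, 4]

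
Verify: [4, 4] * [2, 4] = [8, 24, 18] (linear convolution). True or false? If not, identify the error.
Recompute linear convolution of [4, 4] and [2, 4]: y[0] = 4×2 = 8; y[1] = 4×4 + 4×2 = 24; y[2] = 4×4 = 16 → [8, 24, 16]. Compare to given [8, 24, 18]: they differ at index 2: given 18, correct 16, so answer: No

No. Error at index 2: given 18, correct 16.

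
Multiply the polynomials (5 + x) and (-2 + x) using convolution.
Ascending coefficients: a = [5, 1], b = [-2, 1]. c[0] = 5×-2 = -10; c[1] = 5×1 + 1×-2 = 3; c[2] = 1×1 = 1. Result coefficients: [-10, 3, 1] → -10 + 3x + x^2

-10 + 3x + x^2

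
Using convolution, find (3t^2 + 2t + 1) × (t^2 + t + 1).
Ascending coefficients: a = [1, 2, 3], b = [1, 1, 1]. c[0] = 1×1 = 1; c[1] = 1×1 + 2×1 = 3; c[2] = 1×1 + 2×1 + 3×1 = 6; c[3] = 2×1 + 3×1 = 5; c[4] = 3×1 = 3. Result coefficients: [1, 3, 6, 5, 3] → 3t^4 + 5t^3 + 6t^2 + 3t + 1

3t^4 + 5t^3 + 6t^2 + 3t + 1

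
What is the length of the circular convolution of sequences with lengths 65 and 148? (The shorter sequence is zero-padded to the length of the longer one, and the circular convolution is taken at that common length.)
Circular convolution (zero-padding the shorter input) has length max(m, n) = max(65, 148) = 148

148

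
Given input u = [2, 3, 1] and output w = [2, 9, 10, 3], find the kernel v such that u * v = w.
Output length 4 = len(u) + len(v) - 1 ⇒ len(v) = 2. Solve v forward using v[k] = (w[k] - Σ_{i≥1} u[i]·v[k-i]) / u[0]: v[0] = w[0] / u[0] = 2 / 2 = 1; v[1] = (w[1] - 3×1) / u[0] = (9 - 3×1) / 2 = 3. So v = [1, 3]. Forward-check [2, 3, 1] * [1, 3]: w[0] = 2×1 = 2; w[1] = 2×3 + 3×1 = 9; w[2] = 3×3 + 1×1 = 10; w[3] = 1×3 = 3 → [2, 9, 10, 3] ✓

[1, 3]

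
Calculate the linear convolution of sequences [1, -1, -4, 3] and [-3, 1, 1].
y[0] = 1×-3 = -3; y[1] = 1×1 + -1×-3 = 4; y[2] = 1×1 + -1×1 + -4×-3 = 12; y[3] = -1×1 + -4×1 + 3×-3 = -14; y[4] = -4×1 + 3×1 = -1; y[5] = 3×1 = 3

[-3, 4, 12, -14, -1, 3]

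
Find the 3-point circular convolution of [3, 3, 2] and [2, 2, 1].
Use y[k] = Σ_j a[j]·b[(k-j) mod 3]. y[0] = 3×2 + 3×1 + 2×2 = 13; y[1] = 3×2 + 3×2 + 2×1 = 14; y[2] = 3×1 + 3×2 + 2×2 = 13. Result: [13, 14, 13]

[13, 14, 13]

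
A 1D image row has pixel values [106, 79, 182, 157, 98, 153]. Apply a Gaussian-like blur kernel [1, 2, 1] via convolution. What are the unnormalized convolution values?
Convolve image row [106, 79, 182, 157, 98, 153] with kernel [1, 2, 1]: y[0] = 106×1 = 106; y[1] = 106×2 + 79×1 = 291; y[2] = 106×1 + 79×2 + 182×1 = 446; y[3] = 79×1 + 182×2 + 157×1 = 600; y[4] = 182×1 + 157×2 + 98×1 = 594; y[5] = 157×1 + 98×2 + 153×1 = 506; y[6] = 98×1 + 153×2 = 404; y[7] = 153×1 = 153 → [106, 291, 446, 600, 594, 506, 404, 153]. Normalization factor = sum(kernel) = 4.

[106, 291, 446, 600, 594, 506, 404, 153]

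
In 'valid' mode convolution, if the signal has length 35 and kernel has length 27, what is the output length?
'Valid' mode counts only positions where the kernel fully overlaps the signal: m - n + 1 = 35 - 27 + 1 = 9

9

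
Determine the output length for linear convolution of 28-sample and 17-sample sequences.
Linear/full convolution length: m + n - 1 = 28 + 17 - 1 = 44

44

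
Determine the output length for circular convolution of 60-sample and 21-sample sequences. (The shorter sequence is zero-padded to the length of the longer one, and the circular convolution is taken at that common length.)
Circular convolution (zero-padding the shorter input) has length max(m, n) = max(60, 21) = 60

60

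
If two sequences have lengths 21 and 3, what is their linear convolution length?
Linear/full convolution length: m + n - 1 = 21 + 3 - 1 = 23

23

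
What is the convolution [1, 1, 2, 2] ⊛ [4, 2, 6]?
y[0] = 1×4 = 4; y[1] = 1×2 + 1×4 = 6; y[2] = 1×6 + 1×2 + 2×4 = 16; y[3] = 1×6 + 2×2 + 2×4 = 18; y[4] = 2×6 + 2×2 = 16; y[5] = 2×6 = 12

[4, 6, 16, 18, 16, 12]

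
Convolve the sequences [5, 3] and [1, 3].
y[0] = 5×1 = 5; y[1] = 5×3 + 3×1 = 18; y[2] = 3×3 = 9

[5, 18, 9]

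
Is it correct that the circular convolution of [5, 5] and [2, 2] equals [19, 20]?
Recompute circular convolution of [5, 5] and [2, 2]: y[0] = 5×2 + 5×2 = 20; y[1] = 5×2 + 5×2 = 20 → [20, 20]. Compare to given [19, 20]: they differ at index 0: given 19, correct 20, so answer: No

No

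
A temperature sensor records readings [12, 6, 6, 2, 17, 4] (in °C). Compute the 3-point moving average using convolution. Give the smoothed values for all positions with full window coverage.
3-point moving average kernel = [1, 1, 1]. Apply in 'valid' mode (full window coverage): avg[0] = (12 + 6 + 6) / 3 = 8.0; avg[1] = (6 + 6 + 2) / 3 = 4.67; avg[2] = (6 + 2 + 17) / 3 = 8.33; avg[3] = (2 + 17 + 4) / 3 = 7.67. Smoothed values: [8.0, 4.67, 8.33, 7.67]

[8.0, 4.67, 8.33, 7.67]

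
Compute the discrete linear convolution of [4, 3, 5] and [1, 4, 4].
y[0] = 4×1 = 4; y[1] = 4×4 + 3×1 = 19; y[2] = 4×4 + 3×4 + 5×1 = 33; y[3] = 3×4 + 5×4 = 32; y[4] = 5×4 = 20

[4, 19, 33, 32, 20]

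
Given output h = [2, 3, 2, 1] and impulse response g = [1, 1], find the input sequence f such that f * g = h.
Deconvolve h=[2, 3, 2, 1] by g=[1, 1]. Since g[0]=1, solve forward: f[0] = h[0] / 1 = 2; f[1] = (h[1] - 2×1) / 1 = 1; f[2] = (h[2] - 1×1) / 1 = 1. So f = [2, 1, 1]. Check by forward convolution: h[0] = 2×1 = 2; h[1] = 2×1 + 1×1 = 3; h[2] = 1×1 + 1×1 = 2; h[3] = 1×1 = 1

[2, 1, 1]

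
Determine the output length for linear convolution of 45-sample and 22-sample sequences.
Linear/full convolution length: m + n - 1 = 45 + 22 - 1 = 66

66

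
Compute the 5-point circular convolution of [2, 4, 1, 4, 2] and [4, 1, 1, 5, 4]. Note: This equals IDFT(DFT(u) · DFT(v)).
Either evaluate y[k] = Σ_j u[j]·v[(k-j) mod 5] directly, or use IDFT(DFT(u) · DFT(v)). y[0] = 2×4 + 4×4 + 1×5 + 4×1 + 2×1 = 35; y[1] = 2×1 + 4×4 + 1×4 + 4×5 + 2×1 = 44; y[2] = 2×1 + 4×1 + 1×4 + 4×4 + 2×5 = 36; y[3] = 2×5 + 4×1 + 1×1 + 4×4 + 2×4 = 39; y[4] = 2×4 + 4×5 + 1×1 + 4×1 + 2×4 = 41. Result: [35, 44, 36, 39, 41]

[35, 44, 36, 39, 41]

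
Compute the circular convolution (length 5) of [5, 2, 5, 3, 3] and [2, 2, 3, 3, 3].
Use y[k] = Σ_j x[j]·h[(k-j) mod 5]. y[0] = 5×2 + 2×3 + 5×3 + 3×3 + 3×2 = 46; y[1] = 5×2 + 2×2 + 5×3 + 3×3 + 3×3 = 47; y[2] = 5×3 + 2×2 + 5×2 + 3×3 + 3×3 = 47; y[3] = 5×3 + 2×3 + 5×2 + 3×2 + 3×3 = 46; y[4] = 5×3 + 2×3 + 5×3 + 3×2 + 3×2 = 48. Result: [46, 47, 47, 46, 48]

[46, 47, 47, 46, 48]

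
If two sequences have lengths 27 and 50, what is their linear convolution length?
Linear/full convolution length: m + n - 1 = 27 + 50 - 1 = 76

76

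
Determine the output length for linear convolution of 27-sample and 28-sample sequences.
Linear/full convolution length: m + n - 1 = 27 + 28 - 1 = 54

54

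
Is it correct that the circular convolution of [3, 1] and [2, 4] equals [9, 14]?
Recompute circular convolution of [3, 1] and [2, 4]: y[0] = 3×2 + 1×4 = 10; y[1] = 3×4 + 1×2 = 14 → [10, 14]. Compare to given [9, 14]: they differ at index 0: given 9, correct 10, so answer: No

No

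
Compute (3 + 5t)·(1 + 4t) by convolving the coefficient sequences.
Ascending coefficients: a = [3, 5], b = [1, 4]. c[0] = 3×1 = 3; c[1] = 3×4 + 5×1 = 17; c[2] = 5×4 = 20. Result coefficients: [3, 17, 20] → 3 + 17t + 20t^2

3 + 17t + 20t^2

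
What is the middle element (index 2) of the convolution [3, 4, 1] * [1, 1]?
Use y[k] = Σ_i a[i]·b[k-i] at k=2. y[2] = 4×1 + 1×1 = 5

5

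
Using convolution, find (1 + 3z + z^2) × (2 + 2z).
Ascending coefficients: a = [1, 3, 1], b = [2, 2]. c[0] = 1×2 = 2; c[1] = 1×2 + 3×2 = 8; c[2] = 3×2 + 1×2 = 8; c[3] = 1×2 = 2. Result coefficients: [2, 8, 8, 2] → 2 + 8z + 8z^2 + 2z^3

2 + 8z + 8z^2 + 2z^3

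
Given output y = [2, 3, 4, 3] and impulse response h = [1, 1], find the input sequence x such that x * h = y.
Deconvolve y=[2, 3, 4, 3] by h=[1, 1]. Since h[0]=1, solve forward: x[0] = y[0] / 1 = 2; x[1] = (y[1] - 2×1) / 1 = 1; x[2] = (y[2] - 1×1) / 1 = 3. So x = [2, 1, 3]. Check by forward convolution: y[0] = 2×1 = 2; y[1] = 2×1 + 1×1 = 3; y[2] = 1×1 + 3×1 = 4; y[3] = 3×1 = 3

[2, 1, 3]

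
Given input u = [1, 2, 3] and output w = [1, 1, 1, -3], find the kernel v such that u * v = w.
Output length 4 = len(u) + len(v) - 1 ⇒ len(v) = 2. Solve v forward using v[k] = (w[k] - Σ_{i≥1} u[i]·v[k-i]) / u[0]: v[0] = w[0] / u[0] = 1 / 1 = 1; v[1] = (w[1] - 2×1) / u[0] = (1 - 2×1) / 1 = -1. So v = [1, -1]. Forward-check [1, 2, 3] * [1, -1]: w[0] = 1×1 = 1; w[1] = 1×-1 + 2×1 = 1; w[2] = 2×-1 + 3×1 = 1; w[3] = 3×-1 = -3 → [1, 1, 1, -3] ✓

[1, -1]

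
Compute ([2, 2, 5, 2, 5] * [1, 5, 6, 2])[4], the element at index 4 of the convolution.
Use y[k] = Σ_i a[i]·b[k-i] at k=4. y[4] = 2×2 + 5×6 + 2×5 + 5×1 = 49

49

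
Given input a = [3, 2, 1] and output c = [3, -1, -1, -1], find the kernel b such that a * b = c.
Output length 4 = len(a) + len(b) - 1 ⇒ len(b) = 2. Solve b forward using b[k] = (c[k] - Σ_{i≥1} a[i]·b[k-i]) / a[0]: b[0] = c[0] / a[0] = 3 / 3 = 1; b[1] = (c[1] - 2×1) / a[0] = (-1 - 2×1) / 3 = -1. So b = [1, -1]. Forward-check [3, 2, 1] * [1, -1]: c[0] = 3×1 = 3; c[1] = 3×-1 + 2×1 = -1; c[2] = 2×-1 + 1×1 = -1; c[3] = 1×-1 = -1 → [3, -1, -1, -1] ✓

[1, -1]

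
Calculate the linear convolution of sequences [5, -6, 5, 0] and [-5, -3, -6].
y[0] = 5×-5 = -25; y[1] = 5×-3 + -6×-5 = 15; y[2] = 5×-6 + -6×-3 + 5×-5 = -37; y[3] = -6×-6 + 5×-3 + 0×-5 = 21; y[4] = 5×-6 + 0×-3 = -30; y[5] = 0×-6 = 0

[-25, 15, -37, 21, -30, 0]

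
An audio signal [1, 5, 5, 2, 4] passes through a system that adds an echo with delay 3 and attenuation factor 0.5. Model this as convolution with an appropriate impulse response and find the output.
Direct-path + delayed-attenuated-path model → impulse response h = [1, 0, 0, 0.5] (1 at lag 0, 0.5 at lag 3). Output y[n] = x[n] + 0.5·x[n - 3] (with x[n] = 0 outside 0..4): y[0] = 1 + 0.5×0 = 1; y[1] = 5 + 0.5×0 = 5; y[2] = 5 + 0.5×0 = 5; y[3] = 2 + 0.5×1 = 2.5; y[4] = 4 + 0.5×5 = 6.5; y[5] = 0 + 0.5×5 = 2.5; y[6] = 0 + 0.5×2 = 1.0; y[7] = 0 + 0.5×4 = 2.0. So y = [1, 5, 5, 2.5, 6.5, 2.5, 1.0, 2.0]

[1, 5, 5, 2.5, 6.5, 2.5, 1.0, 2.0]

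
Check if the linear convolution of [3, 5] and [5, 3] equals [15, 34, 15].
Recompute linear convolution of [3, 5] and [5, 3]: y[0] = 3×5 = 15; y[1] = 3×3 + 5×5 = 34; y[2] = 5×3 = 15 → [15, 34, 15]. Given [15, 34, 15] matches, so answer: Yes

Yes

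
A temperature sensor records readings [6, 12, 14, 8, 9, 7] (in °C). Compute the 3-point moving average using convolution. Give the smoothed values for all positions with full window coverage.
3-point moving average kernel = [1, 1, 1]. Apply in 'valid' mode (full window coverage): avg[0] = (6 + 12 + 14) / 3 = 10.67; avg[1] = (12 + 14 + 8) / 3 = 11.33; avg[2] = (14 + 8 + 9) / 3 = 10.33; avg[3] = (8 + 9 + 7) / 3 = 8.0. Smoothed values: [10.67, 11.33, 10.33, 8.0]

[10.67, 11.33, 10.33, 8.0]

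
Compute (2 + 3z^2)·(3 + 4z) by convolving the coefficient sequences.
Ascending coefficients: a = [2, 0, 3], b = [3, 4]. c[0] = 2×3 = 6; c[1] = 2×4 + 0×3 = 8; c[2] = 0×4 + 3×3 = 9; c[3] = 3×4 = 12. Result coefficients: [6, 8, 9, 12] → 6 + 8z + 9z^2 + 12z^3

6 + 8z + 9z^2 + 12z^3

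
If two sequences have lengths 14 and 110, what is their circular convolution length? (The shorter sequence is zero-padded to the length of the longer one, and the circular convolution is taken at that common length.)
Circular convolution (zero-padding the shorter input) has length max(m, n) = max(14, 110) = 110

110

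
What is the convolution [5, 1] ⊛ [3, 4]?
y[0] = 5×3 = 15; y[1] = 5×4 + 1×3 = 23; y[2] = 1×4 = 4

[15, 23, 4]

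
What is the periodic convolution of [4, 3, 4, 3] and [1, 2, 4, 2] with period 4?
Use y[k] = Σ_j x[j]·h[(k-j) mod 4]. y[0] = 4×1 + 3×2 + 4×4 + 3×2 = 32; y[1] = 4×2 + 3×1 + 4×2 + 3×4 = 31; y[2] = 4×4 + 3×2 + 4×1 + 3×2 = 32; y[3] = 4×2 + 3×4 + 4×2 + 3×1 = 31. Result: [32, 31, 32, 31]

[32, 31, 32, 31]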